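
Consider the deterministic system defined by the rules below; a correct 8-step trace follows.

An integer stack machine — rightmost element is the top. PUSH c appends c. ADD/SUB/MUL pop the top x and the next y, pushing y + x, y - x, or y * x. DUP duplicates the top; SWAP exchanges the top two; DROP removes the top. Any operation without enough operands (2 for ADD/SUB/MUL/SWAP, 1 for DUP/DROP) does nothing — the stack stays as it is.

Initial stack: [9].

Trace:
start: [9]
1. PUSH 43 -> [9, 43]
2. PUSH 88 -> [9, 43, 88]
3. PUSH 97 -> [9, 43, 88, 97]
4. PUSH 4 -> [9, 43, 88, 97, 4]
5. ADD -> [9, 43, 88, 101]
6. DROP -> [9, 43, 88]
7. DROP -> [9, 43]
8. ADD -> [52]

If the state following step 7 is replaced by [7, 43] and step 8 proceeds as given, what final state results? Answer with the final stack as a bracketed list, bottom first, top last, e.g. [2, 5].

[50]

state after step 7 := [7, 43]
8. ADD -> [50]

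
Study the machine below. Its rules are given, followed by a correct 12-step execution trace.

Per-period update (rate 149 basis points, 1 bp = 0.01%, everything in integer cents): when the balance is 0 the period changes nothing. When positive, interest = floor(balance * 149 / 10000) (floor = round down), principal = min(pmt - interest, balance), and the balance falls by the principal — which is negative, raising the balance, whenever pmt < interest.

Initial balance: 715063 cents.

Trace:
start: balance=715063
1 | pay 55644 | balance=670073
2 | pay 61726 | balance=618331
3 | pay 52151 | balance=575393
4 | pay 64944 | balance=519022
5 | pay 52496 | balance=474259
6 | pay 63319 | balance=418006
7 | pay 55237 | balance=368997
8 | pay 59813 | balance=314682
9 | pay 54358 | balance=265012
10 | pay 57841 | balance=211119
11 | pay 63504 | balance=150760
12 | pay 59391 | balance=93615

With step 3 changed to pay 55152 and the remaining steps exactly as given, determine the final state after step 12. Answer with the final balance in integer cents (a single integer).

(re-executing from step 3 with the substitution; state before step 3: balance=618331)
3 | pay 55152 | balance=572392
4 | pay 64944 | balance=515976
5 | pay 52496 | balance=471168
6 | pay 63319 | balance=414869
7 | pay 55237 | balance=365813
8 | pay 59813 | balance=311450
9 | pay 54358 | balance=261732
10 | pay 57841 | balance=207790
11 | pay 63504 | balance=147382
12 | pay 59391 | balance=90186

90186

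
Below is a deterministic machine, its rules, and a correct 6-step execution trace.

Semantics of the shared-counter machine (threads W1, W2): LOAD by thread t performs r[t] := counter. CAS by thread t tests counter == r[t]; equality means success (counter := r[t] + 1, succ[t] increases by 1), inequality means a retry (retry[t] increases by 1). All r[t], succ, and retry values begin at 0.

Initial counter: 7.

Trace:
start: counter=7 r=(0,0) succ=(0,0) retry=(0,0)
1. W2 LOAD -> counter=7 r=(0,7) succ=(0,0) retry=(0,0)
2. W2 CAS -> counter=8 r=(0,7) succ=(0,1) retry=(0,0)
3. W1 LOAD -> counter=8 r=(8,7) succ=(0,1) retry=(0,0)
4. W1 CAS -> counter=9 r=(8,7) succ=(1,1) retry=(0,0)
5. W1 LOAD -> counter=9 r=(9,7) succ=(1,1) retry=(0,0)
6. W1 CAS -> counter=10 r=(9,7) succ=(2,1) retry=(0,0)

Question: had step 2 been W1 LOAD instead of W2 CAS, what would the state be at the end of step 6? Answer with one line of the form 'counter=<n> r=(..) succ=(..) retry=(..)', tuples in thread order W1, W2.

(re-executing from step 2 with the substitution; state before step 2: counter=7 r=(0,7) succ=(0,0) retry=(0,0))
2. W1 LOAD -> counter=7 r=(7,7) succ=(0,0) retry=(0,0)
3. W1 LOAD -> counter=7 r=(7,7) succ=(0,0) retry=(0,0)
4. W1 CAS -> counter=8 r=(7,7) succ=(1,0) retry=(0,0)
5. W1 LOAD -> counter=8 r=(8,7) succ=(1,0) retry=(0,0)
6. W1 CAS -> counter=9 r=(8,7) succ=(2,0) retry=(0,0)

counter=9 r=(8,7) succ=(2,0) retry=(0,0)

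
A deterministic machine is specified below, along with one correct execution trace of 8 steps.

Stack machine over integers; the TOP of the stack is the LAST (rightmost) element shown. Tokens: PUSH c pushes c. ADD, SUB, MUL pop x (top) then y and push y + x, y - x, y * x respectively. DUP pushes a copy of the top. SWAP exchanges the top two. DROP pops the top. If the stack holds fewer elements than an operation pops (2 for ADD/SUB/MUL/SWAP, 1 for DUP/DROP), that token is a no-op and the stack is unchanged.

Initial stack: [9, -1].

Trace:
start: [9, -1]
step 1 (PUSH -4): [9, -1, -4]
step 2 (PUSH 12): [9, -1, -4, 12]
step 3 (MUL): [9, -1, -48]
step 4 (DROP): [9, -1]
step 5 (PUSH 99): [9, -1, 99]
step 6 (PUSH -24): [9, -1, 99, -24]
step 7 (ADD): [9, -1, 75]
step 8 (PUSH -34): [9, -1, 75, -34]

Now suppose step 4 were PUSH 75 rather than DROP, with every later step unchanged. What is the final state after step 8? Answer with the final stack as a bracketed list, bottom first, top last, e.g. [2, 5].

(re-executing from step 4 with the substitution; state before step 4: [9, -1, -48])
step 4 (PUSH 75): [9, -1, -48, 75]
step 5 (PUSH 99): [9, -1, -48, 75, 99]
step 6 (PUSH -24): [9, -1, -48, 75, 99, -24]
step 7 (ADD): [9, -1, -48, 75, 75]
step 8 (PUSH -34): [9, -1, -48, 75, 75, -34]

[9, -1, -48, 75, 75, -34]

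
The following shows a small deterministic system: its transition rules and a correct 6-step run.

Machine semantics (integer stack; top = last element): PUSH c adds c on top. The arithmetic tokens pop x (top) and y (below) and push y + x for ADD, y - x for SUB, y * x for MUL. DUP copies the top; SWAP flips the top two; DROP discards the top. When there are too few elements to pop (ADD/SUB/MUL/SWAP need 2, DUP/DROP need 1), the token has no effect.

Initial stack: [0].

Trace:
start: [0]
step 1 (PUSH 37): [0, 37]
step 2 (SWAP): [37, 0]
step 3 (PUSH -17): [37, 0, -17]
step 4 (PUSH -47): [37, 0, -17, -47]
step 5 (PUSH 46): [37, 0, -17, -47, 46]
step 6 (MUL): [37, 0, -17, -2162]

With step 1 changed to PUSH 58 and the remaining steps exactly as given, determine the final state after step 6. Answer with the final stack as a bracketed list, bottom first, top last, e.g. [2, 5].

(re-executing from step 1 with the substitution; state before step 1: [0])
step 1 (PUSH 58): [0, 58]
step 2 (SWAP): [58, 0]
step 3 (PUSH -17): [58, 0, -17]
step 4 (PUSH -47): [58, 0, -17, -47]
step 5 (PUSH 46): [58, 0, -17, -47, 46]
step 6 (MUL): [58, 0, -17, -2162]

[58, 0, -17, -2162]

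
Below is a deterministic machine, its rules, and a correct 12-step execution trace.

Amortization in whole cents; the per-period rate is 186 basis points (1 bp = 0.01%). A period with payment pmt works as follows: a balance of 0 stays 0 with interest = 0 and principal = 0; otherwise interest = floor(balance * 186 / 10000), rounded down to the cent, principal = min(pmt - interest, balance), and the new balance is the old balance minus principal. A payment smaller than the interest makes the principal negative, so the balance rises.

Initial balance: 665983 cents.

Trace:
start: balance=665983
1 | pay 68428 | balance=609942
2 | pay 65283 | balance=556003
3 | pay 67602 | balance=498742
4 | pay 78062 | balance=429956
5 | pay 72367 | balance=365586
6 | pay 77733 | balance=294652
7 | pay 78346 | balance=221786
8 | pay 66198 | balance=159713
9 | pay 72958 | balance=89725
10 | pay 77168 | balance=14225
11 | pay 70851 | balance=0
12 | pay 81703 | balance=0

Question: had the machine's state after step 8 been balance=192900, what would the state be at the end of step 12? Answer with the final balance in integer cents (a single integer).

state after step 8 := balance=192900
9 | pay 72958 | balance=123529
10 | pay 77168 | balance=48658
11 | pay 70851 | balance=0
12 | pay 81703 | balance=0

0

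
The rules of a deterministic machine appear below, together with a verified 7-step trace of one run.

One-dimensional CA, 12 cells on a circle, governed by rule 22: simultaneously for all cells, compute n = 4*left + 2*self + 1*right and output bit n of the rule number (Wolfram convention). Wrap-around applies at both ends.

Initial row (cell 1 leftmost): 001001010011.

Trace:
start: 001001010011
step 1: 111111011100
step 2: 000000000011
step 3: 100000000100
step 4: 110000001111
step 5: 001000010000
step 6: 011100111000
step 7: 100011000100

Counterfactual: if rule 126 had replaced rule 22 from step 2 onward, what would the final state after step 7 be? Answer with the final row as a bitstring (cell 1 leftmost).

(re-executing steps 2..7 under rule 126; state before step 2: 111111011100)
step 2: 100001110111
step 3: 110011011100
step 4: 111111110111
step 5: 000000011100
step 6: 000000110110
step 7: 000001111111

000001111111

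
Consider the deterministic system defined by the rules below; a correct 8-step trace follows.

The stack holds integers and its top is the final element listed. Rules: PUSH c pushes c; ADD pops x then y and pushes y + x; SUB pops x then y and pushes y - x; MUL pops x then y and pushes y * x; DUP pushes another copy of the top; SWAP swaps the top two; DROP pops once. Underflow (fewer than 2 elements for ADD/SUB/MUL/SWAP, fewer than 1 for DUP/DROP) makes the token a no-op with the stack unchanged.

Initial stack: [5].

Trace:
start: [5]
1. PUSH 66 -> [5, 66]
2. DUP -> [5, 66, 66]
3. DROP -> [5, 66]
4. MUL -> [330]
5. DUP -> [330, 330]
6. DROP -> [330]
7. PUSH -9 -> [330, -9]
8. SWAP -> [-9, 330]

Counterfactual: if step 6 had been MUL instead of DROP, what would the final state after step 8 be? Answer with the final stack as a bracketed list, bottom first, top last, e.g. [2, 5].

[-9, 108900]

(re-executing from step 6 with the substitution; state before step 6: [330, 330])
6. MUL -> [108900]
7. PUSH -9 -> [108900, -9]
8. SWAP -> [-9, 108900]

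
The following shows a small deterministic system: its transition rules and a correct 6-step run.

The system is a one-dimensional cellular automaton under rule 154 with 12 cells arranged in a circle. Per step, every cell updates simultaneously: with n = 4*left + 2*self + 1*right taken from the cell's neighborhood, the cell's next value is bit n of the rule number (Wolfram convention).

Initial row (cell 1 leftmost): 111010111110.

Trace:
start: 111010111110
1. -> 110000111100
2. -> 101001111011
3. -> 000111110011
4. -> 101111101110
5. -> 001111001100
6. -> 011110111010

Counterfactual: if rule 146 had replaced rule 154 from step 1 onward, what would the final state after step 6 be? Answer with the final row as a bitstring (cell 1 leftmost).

(re-executing steps 1..6 under rule 146; state before step 1: 111010111110)
1. -> 010000011100
2. -> 101000101010
3. -> 000101000000
4. -> 001000100000
5. -> 010101010000
6. -> 100000001000

100000001000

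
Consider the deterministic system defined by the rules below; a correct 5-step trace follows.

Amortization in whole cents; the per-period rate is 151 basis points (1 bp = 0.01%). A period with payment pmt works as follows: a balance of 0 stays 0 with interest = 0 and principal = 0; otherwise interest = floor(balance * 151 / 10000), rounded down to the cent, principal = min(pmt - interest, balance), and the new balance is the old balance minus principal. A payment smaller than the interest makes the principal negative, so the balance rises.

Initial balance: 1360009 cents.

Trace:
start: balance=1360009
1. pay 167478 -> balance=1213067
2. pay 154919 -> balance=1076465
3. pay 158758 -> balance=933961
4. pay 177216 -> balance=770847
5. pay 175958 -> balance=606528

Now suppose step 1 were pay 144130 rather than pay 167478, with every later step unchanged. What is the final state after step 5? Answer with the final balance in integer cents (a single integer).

(re-executing from step 1 with the substitution; state before step 1: balance=1360009)
1. pay 144130 -> balance=1236415
2. pay 154919 -> balance=1100165
3. pay 158758 -> balance=958019
4. pay 177216 -> balance=795269
5. pay 175958 -> balance=631319

631319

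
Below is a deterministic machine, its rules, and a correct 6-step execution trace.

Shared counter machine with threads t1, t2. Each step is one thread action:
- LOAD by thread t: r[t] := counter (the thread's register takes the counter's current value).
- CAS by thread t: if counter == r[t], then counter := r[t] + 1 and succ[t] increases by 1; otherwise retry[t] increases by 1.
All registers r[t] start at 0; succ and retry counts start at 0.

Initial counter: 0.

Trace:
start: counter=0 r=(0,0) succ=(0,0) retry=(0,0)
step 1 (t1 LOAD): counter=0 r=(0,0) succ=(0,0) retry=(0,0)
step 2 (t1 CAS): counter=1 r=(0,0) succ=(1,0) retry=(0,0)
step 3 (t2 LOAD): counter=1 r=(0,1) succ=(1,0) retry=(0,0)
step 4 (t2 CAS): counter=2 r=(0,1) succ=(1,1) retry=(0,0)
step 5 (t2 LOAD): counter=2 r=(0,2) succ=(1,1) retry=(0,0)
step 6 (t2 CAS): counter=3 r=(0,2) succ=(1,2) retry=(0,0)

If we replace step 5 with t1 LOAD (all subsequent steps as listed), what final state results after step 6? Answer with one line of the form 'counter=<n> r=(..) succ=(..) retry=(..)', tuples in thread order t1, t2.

(re-executing from step 5 with the substitution; state before step 5: counter=2 r=(0,1) succ=(1,1) retry=(0,0))
step 5 (t1 LOAD): counter=2 r=(2,1) succ=(1,1) retry=(0,0)
step 6 (t2 CAS): counter=2 r=(2,1) succ=(1,1) retry=(0,1)

counter=2 r=(2,1) succ=(1,1) retry=(0,1)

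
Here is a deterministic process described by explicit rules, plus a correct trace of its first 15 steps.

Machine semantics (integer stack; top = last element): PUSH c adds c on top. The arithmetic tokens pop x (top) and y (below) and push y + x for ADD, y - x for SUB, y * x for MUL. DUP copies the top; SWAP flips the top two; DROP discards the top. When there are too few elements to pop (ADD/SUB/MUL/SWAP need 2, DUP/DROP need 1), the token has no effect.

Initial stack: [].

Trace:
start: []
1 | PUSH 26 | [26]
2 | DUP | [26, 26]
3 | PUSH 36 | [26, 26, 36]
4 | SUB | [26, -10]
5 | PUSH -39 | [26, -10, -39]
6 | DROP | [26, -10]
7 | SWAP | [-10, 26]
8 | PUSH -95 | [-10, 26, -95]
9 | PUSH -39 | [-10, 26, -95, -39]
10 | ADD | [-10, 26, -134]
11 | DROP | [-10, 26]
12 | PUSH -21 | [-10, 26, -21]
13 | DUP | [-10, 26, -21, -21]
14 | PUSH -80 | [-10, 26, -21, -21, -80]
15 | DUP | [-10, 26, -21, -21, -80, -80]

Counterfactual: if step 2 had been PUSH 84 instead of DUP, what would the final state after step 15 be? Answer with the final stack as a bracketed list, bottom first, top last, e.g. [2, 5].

[48, 26, -21, -21, -80, -80]

(re-executing from step 2 with the substitution; state before step 2: [26])
2 | PUSH 84 | [26, 84]
3 | PUSH 36 | [26, 84, 36]
4 | SUB | [26, 48]
5 | PUSH -39 | [26, 48, -39]
6 | DROP | [26, 48]
7 | SWAP | [48, 26]
8 | PUSH -95 | [48, 26, -95]
9 | PUSH -39 | [48, 26, -95, -39]
10 | ADD | [48, 26, -134]
11 | DROP | [48, 26]
12 | PUSH -21 | [48, 26, -21]
13 | DUP | [48, 26, -21, -21]
14 | PUSH -80 | [48, 26, -21, -21, -80]
15 | DUP | [48, 26, -21, -21, -80, -80]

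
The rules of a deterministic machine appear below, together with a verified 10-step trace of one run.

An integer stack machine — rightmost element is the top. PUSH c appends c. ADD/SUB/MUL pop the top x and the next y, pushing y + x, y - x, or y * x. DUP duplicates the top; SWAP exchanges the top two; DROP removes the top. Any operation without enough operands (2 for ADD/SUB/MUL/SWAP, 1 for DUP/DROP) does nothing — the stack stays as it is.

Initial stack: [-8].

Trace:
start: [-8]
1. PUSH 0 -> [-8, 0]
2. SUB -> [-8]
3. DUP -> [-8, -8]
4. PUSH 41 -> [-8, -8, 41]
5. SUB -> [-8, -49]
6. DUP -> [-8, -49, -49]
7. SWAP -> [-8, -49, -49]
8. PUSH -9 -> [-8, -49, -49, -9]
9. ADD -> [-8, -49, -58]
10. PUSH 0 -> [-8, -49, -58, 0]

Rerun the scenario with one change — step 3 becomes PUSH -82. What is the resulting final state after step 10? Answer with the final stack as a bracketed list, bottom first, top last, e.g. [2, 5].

(re-executing from step 3 with the substitution; state before step 3: [-8])
3. PUSH -82 -> [-8, -82]
4. PUSH 41 -> [-8, -82, 41]
5. SUB -> [-8, -123]
6. DUP -> [-8, -123, -123]
7. SWAP -> [-8, -123, -123]
8. PUSH -9 -> [-8, -123, -123, -9]
9. ADD -> [-8, -123, -132]
10. PUSH 0 -> [-8, -123, -132, 0]

[-8, -123, -132, 0]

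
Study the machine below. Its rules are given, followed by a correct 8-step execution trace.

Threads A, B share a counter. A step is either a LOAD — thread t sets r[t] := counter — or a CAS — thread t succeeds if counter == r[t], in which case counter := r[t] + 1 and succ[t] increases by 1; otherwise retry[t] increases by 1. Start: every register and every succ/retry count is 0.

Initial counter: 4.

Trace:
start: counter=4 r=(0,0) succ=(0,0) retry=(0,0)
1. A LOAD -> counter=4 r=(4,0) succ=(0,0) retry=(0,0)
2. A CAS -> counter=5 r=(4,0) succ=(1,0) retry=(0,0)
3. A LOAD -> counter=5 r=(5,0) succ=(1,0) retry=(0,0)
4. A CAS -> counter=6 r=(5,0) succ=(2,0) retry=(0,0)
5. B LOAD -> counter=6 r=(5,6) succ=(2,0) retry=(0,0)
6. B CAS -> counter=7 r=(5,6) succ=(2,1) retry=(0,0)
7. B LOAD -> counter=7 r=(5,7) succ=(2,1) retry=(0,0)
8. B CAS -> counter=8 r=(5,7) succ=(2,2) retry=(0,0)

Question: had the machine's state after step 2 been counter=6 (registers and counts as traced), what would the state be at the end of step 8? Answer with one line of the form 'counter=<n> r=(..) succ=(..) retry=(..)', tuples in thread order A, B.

counter=9 r=(6,8) succ=(2,2) retry=(0,0)

state after step 2 := counter=6 r=(4,0) succ=(1,0) retry=(0,0)
3. A LOAD -> counter=6 r=(6,0) succ=(1,0) retry=(0,0)
4. A CAS -> counter=7 r=(6,0) succ=(2,0) retry=(0,0)
5. B LOAD -> counter=7 r=(6,7) succ=(2,0) retry=(0,0)
6. B CAS -> counter=8 r=(6,7) succ=(2,1) retry=(0,0)
7. B LOAD -> counter=8 r=(6,8) succ=(2,1) retry=(0,0)
8. B CAS -> counter=9 r=(6,8) succ=(2,2) retry=(0,0)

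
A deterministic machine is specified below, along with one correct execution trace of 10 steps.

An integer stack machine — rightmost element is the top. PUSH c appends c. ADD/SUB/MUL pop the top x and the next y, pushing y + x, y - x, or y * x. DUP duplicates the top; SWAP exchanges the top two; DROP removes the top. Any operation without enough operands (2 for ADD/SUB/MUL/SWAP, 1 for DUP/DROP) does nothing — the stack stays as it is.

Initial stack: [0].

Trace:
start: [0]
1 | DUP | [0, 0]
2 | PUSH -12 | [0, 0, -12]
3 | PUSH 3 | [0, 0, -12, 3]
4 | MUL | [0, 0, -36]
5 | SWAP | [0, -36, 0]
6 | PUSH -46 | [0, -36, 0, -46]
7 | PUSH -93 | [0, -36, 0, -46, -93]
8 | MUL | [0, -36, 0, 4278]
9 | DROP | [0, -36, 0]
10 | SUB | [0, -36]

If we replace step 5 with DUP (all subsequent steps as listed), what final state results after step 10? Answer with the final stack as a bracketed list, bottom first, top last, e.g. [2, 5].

[0, 0, 0]

(re-executing from step 5 with the substitution; state before step 5: [0, 0, -36])
5 | DUP | [0, 0, -36, -36]
6 | PUSH -46 | [0, 0, -36, -36, -46]
7 | PUSH -93 | [0, 0, -36, -36, -46, -93]
8 | MUL | [0, 0, -36, -36, 4278]
9 | DROP | [0, 0, -36, -36]
10 | SUB | [0, 0, 0]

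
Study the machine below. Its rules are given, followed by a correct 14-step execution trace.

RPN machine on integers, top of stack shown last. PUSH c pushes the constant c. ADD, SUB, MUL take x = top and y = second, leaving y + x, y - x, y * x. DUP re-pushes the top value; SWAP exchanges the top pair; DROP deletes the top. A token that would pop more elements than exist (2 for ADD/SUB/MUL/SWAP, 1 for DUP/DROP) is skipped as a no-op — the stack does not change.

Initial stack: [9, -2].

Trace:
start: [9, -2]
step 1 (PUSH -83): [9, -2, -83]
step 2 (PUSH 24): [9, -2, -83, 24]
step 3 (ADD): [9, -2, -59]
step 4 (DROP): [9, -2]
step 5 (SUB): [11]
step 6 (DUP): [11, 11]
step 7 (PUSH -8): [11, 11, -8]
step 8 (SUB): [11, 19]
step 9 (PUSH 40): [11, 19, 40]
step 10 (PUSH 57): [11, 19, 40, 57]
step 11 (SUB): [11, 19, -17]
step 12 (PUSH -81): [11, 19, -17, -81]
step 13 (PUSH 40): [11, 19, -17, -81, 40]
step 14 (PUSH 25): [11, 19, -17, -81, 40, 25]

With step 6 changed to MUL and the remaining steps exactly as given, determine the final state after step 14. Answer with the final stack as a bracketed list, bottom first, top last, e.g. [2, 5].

[19, -17, -81, 40, 25]

(re-executing from step 6 with the substitution; state before step 6: [11])
step 6 (MUL): [11]
step 7 (PUSH -8): [11, -8]
step 8 (SUB): [19]
step 9 (PUSH 40): [19, 40]
step 10 (PUSH 57): [19, 40, 57]
step 11 (SUB): [19, -17]
step 12 (PUSH -81): [19, -17, -81]
step 13 (PUSH 40): [19, -17, -81, 40]
step 14 (PUSH 25): [19, -17, -81, 40, 25]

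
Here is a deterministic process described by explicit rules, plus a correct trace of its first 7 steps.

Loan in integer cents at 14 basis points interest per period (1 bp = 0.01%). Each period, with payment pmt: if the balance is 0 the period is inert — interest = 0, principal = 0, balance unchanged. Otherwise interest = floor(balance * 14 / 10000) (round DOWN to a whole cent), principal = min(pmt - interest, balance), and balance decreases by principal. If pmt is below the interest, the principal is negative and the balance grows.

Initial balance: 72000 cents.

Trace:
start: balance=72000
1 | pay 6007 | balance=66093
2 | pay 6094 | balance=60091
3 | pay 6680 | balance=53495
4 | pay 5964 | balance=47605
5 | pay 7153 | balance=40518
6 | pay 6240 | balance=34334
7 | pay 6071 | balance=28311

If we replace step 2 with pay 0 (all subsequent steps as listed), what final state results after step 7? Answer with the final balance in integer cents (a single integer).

(re-executing from step 2 with the substitution; state before step 2: balance=66093)
2 | pay 0 | balance=66185
3 | pay 6680 | balance=59597
4 | pay 5964 | balance=53716
5 | pay 7153 | balance=46638
6 | pay 6240 | balance=40463
7 | pay 6071 | balance=34448

34448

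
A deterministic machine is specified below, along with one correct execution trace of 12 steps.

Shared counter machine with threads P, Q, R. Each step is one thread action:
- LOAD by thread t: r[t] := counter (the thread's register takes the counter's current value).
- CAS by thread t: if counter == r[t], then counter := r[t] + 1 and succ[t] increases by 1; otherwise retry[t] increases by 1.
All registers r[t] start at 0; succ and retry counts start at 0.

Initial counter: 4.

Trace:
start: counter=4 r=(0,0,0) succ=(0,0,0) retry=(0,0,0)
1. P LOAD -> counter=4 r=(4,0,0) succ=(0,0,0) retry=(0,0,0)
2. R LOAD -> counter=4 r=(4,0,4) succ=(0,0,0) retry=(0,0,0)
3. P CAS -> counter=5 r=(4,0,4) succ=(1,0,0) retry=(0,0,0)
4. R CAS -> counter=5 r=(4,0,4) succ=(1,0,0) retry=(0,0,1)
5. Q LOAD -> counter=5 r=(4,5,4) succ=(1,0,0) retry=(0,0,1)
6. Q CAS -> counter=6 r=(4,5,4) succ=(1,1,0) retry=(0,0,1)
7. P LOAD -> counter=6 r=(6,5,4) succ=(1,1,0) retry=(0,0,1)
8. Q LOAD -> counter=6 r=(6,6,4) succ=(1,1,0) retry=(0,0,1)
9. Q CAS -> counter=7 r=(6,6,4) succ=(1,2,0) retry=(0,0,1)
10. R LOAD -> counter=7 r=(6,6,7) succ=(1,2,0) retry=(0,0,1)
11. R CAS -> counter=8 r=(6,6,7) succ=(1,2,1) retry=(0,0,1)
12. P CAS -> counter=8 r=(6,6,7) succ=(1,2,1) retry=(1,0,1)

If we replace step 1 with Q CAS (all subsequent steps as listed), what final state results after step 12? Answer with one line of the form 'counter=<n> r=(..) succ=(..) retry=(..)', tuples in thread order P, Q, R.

(re-executing from step 1 with the substitution; state before step 1: counter=4 r=(0,0,0) succ=(0,0,0) retry=(0,0,0))
1. Q CAS -> counter=4 r=(0,0,0) succ=(0,0,0) retry=(0,1,0)
2. R LOAD -> counter=4 r=(0,0,4) succ=(0,0,0) retry=(0,1,0)
3. P CAS -> counter=4 r=(0,0,4) succ=(0,0,0) retry=(1,1,0)
4. R CAS -> counter=5 r=(0,0,4) succ=(0,0,1) retry=(1,1,0)
5. Q LOAD -> counter=5 r=(0,5,4) succ=(0,0,1) retry=(1,1,0)
6. Q CAS -> counter=6 r=(0,5,4) succ=(0,1,1) retry=(1,1,0)
7. P LOAD -> counter=6 r=(6,5,4) succ=(0,1,1) retry=(1,1,0)
8. Q LOAD -> counter=6 r=(6,6,4) succ=(0,1,1) retry=(1,1,0)
9. Q CAS -> counter=7 r=(6,6,4) succ=(0,2,1) retry=(1,1,0)
10. R LOAD -> counter=7 r=(6,6,7) succ=(0,2,1) retry=(1,1,0)
11. R CAS -> counter=8 r=(6,6,7) succ=(0,2,2) retry=(1,1,0)
12. P CAS -> counter=8 r=(6,6,7) succ=(0,2,2) retry=(2,1,0)

counter=8 r=(6,6,7) succ=(0,2,2) retry=(2,1,0)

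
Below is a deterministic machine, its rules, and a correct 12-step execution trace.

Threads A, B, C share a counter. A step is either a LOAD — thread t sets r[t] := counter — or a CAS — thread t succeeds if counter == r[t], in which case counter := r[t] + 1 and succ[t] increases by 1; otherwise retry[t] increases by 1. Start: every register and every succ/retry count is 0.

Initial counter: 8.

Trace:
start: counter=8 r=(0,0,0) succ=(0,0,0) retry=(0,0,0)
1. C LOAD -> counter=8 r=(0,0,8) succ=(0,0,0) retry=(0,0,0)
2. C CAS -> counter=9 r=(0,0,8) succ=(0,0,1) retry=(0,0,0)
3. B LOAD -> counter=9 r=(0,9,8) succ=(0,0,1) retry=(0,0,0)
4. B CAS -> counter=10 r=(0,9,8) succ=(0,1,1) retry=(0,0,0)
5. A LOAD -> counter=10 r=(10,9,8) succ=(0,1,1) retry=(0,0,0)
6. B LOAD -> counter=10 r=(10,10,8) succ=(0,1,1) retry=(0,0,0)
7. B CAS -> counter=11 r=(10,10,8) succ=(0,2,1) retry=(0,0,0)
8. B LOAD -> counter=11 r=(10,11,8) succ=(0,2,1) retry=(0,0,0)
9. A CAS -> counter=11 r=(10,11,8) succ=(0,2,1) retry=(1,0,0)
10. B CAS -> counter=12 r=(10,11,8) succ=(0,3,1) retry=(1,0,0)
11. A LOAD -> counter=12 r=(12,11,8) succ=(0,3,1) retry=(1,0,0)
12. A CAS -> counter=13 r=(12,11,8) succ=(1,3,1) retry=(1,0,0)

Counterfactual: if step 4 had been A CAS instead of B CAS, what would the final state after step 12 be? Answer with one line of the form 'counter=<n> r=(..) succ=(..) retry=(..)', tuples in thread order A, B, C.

counter=12 r=(11,10,8) succ=(1,2,1) retry=(2,0,0)

(re-executing from step 4 with the substitution; state before step 4: counter=9 r=(0,9,8) succ=(0,0,1) retry=(0,0,0))
4. A CAS -> counter=9 r=(0,9,8) succ=(0,0,1) retry=(1,0,0)
5. A LOAD -> counter=9 r=(9,9,8) succ=(0,0,1) retry=(1,0,0)
6. B LOAD -> counter=9 r=(9,9,8) succ=(0,0,1) retry=(1,0,0)
7. B CAS -> counter=10 r=(9,9,8) succ=(0,1,1) retry=(1,0,0)
8. B LOAD -> counter=10 r=(9,10,8) succ=(0,1,1) retry=(1,0,0)
9. A CAS -> counter=10 r=(9,10,8) succ=(0,1,1) retry=(2,0,0)
10. B CAS -> counter=11 r=(9,10,8) succ=(0,2,1) retry=(2,0,0)
11. A LOAD -> counter=11 r=(11,10,8) succ=(0,2,1) retry=(2,0,0)
12. A CAS -> counter=12 r=(11,10,8) succ=(1,2,1) retry=(2,0,0)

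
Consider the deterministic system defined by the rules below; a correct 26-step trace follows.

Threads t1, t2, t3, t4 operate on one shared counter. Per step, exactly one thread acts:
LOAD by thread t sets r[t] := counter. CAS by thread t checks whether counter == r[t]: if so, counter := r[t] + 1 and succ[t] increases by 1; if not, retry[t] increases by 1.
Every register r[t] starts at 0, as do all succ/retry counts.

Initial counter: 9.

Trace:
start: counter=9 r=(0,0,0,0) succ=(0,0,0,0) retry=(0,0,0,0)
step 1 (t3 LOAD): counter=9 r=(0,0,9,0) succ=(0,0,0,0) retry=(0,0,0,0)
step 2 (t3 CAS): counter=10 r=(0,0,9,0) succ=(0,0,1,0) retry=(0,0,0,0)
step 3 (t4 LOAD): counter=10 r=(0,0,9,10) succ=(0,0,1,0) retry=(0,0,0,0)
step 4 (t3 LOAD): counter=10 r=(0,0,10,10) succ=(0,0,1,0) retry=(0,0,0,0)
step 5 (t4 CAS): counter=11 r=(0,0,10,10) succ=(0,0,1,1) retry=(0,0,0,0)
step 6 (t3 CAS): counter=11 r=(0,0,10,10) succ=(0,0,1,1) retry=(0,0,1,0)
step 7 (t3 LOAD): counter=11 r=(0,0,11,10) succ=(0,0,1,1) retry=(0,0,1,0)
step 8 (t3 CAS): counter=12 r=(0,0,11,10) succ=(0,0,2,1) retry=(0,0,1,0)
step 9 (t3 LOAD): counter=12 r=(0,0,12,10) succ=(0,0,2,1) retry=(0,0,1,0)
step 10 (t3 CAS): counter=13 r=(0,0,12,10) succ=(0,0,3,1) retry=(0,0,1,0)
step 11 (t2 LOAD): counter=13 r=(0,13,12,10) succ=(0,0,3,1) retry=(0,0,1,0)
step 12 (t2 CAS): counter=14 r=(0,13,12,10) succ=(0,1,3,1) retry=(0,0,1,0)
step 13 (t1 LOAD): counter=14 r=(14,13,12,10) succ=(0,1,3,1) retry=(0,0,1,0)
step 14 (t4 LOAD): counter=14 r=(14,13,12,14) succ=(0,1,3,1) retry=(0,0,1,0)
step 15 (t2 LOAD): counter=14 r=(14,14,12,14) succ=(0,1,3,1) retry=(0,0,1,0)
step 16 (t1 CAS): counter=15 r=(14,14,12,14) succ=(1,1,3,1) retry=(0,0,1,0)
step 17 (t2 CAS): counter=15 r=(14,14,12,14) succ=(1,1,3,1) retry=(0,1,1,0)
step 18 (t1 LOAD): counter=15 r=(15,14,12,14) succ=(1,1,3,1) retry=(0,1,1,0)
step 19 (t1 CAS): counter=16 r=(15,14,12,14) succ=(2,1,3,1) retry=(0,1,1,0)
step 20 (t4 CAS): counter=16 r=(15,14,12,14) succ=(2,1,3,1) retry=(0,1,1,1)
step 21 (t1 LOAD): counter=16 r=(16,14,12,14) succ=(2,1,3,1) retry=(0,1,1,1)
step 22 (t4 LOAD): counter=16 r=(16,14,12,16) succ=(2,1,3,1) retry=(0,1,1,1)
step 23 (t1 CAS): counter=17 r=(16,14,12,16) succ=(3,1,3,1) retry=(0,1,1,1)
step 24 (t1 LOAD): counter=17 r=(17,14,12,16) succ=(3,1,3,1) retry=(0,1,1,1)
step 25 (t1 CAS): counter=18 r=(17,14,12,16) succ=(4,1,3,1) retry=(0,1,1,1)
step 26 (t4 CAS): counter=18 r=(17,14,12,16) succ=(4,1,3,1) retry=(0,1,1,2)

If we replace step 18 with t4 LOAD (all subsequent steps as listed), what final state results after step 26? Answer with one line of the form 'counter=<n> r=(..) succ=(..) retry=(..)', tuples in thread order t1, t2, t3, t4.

(re-executing from step 18 with the substitution; state before step 18: counter=15 r=(14,14,12,14) succ=(1,1,3,1) retry=(0,1,1,0))
step 18 (t4 LOAD): counter=15 r=(14,14,12,15) succ=(1,1,3,1) retry=(0,1,1,0)
step 19 (t1 CAS): counter=15 r=(14,14,12,15) succ=(1,1,3,1) retry=(1,1,1,0)
step 20 (t4 CAS): counter=16 r=(14,14,12,15) succ=(1,1,3,2) retry=(1,1,1,0)
step 21 (t1 LOAD): counter=16 r=(16,14,12,15) succ=(1,1,3,2) retry=(1,1,1,0)
step 22 (t4 LOAD): counter=16 r=(16,14,12,16) succ=(1,1,3,2) retry=(1,1,1,0)
step 23 (t1 CAS): counter=17 r=(16,14,12,16) succ=(2,1,3,2) retry=(1,1,1,0)
step 24 (t1 LOAD): counter=17 r=(17,14,12,16) succ=(2,1,3,2) retry=(1,1,1,0)
step 25 (t1 CAS): counter=18 r=(17,14,12,16) succ=(3,1,3,2) retry=(1,1,1,0)
step 26 (t4 CAS): counter=18 r=(17,14,12,16) succ=(3,1,3,2) retry=(1,1,1,1)

counter=18 r=(17,14,12,16) succ=(3,1,3,2) retry=(1,1,1,1)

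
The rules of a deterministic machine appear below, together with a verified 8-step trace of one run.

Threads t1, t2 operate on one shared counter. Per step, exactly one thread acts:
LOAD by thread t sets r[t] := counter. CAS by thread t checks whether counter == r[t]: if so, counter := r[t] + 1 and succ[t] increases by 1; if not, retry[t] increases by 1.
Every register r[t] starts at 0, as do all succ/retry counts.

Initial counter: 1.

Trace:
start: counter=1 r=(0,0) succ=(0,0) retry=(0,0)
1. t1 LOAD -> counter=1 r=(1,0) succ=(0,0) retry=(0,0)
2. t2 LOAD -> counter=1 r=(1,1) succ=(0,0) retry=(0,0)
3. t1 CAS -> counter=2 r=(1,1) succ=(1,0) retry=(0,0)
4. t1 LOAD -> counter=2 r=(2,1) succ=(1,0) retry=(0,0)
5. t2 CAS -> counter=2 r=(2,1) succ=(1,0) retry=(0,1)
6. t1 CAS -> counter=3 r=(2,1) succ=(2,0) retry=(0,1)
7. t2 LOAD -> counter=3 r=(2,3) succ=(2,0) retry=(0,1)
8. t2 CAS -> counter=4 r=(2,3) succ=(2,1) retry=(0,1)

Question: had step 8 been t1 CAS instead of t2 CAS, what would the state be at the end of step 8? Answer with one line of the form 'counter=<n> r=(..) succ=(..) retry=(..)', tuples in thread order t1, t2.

counter=3 r=(2,3) succ=(2,0) retry=(1,1)

(re-executing from step 8 with the substitution; state before step 8: counter=3 r=(2,3) succ=(2,0) retry=(0,1))
8. t1 CAS -> counter=3 r=(2,3) succ=(2,0) retry=(1,1)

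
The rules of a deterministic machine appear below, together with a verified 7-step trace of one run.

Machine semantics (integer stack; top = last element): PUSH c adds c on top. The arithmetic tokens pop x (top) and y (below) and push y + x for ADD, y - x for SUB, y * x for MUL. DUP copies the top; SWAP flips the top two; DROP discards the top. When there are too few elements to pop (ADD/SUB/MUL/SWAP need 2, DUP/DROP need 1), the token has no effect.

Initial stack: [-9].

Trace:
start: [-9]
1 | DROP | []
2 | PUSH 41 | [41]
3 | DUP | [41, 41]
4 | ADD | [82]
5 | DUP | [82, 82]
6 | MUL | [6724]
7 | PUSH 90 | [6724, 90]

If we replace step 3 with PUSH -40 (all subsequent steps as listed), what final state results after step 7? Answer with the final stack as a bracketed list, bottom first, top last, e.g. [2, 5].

(re-executing from step 3 with the substitution; state before step 3: [41])
3 | PUSH -40 | [41, -40]
4 | ADD | [1]
5 | DUP | [1, 1]
6 | MUL | [1]
7 | PUSH 90 | [1, 90]

[1, 90]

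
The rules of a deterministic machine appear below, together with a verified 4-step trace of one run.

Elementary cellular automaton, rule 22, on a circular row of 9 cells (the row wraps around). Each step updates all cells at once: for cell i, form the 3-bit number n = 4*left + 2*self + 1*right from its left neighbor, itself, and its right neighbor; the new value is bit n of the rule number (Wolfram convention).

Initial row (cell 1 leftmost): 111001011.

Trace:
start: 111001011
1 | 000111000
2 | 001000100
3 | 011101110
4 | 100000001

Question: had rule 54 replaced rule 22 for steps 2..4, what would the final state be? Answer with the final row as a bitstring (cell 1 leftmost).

(re-executing steps 2..4 under rule 54; state before step 2: 000111000)
2 | 001000100
3 | 011101110
4 | 100010001

100010001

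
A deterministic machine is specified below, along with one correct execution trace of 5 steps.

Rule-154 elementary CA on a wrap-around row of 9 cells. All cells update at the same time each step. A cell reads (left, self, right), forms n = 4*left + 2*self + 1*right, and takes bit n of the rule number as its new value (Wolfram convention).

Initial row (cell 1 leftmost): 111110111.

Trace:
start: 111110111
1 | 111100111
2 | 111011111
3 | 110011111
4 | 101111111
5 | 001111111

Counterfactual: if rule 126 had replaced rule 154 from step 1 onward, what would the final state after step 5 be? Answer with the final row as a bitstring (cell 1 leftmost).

(re-executing steps 1..5 under rule 126; state before step 1: 111110111)
1 | 000011100
2 | 000110110
3 | 001111111
4 | 111000001
5 | 001100011

001100011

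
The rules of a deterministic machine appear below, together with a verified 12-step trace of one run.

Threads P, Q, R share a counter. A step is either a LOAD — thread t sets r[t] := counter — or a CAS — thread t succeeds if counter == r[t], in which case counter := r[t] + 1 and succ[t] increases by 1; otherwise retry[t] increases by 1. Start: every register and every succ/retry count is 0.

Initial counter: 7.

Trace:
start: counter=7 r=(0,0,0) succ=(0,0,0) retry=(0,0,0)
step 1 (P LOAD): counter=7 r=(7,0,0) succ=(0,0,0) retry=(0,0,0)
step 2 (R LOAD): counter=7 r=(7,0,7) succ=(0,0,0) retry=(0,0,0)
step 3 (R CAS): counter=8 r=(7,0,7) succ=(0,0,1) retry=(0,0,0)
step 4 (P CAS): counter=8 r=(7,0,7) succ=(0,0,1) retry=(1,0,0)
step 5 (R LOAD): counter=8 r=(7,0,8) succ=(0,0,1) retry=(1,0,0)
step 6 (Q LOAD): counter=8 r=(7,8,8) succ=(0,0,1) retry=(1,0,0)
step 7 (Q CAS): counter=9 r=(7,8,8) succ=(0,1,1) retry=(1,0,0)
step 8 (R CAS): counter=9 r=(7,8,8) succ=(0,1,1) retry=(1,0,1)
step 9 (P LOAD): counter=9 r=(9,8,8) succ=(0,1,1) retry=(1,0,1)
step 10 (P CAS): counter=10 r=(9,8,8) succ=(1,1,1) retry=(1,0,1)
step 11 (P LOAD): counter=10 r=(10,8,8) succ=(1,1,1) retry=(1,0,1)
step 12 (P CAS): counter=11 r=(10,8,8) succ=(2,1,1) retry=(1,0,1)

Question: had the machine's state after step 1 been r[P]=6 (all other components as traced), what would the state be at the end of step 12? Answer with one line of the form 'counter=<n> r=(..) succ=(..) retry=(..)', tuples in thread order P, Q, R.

state after step 1 := counter=7 r=(6,0,0) succ=(0,0,0) retry=(0,0,0)
step 2 (R LOAD): counter=7 r=(6,0,7) succ=(0,0,0) retry=(0,0,0)
step 3 (R CAS): counter=8 r=(6,0,7) succ=(0,0,1) retry=(0,0,0)
step 4 (P CAS): counter=8 r=(6,0,7) succ=(0,0,1) retry=(1,0,0)
step 5 (R LOAD): counter=8 r=(6,0,8) succ=(0,0,1) retry=(1,0,0)
step 6 (Q LOAD): counter=8 r=(6,8,8) succ=(0,0,1) retry=(1,0,0)
step 7 (Q CAS): counter=9 r=(6,8,8) succ=(0,1,1) retry=(1,0,0)
step 8 (R CAS): counter=9 r=(6,8,8) succ=(0,1,1) retry=(1,0,1)
step 9 (P LOAD): counter=9 r=(9,8,8) succ=(0,1,1) retry=(1,0,1)
step 10 (P CAS): counter=10 r=(9,8,8) succ=(1,1,1) retry=(1,0,1)
step 11 (P LOAD): counter=10 r=(10,8,8) succ=(1,1,1) retry=(1,0,1)
step 12 (P CAS): counter=11 r=(10,8,8) succ=(2,1,1) retry=(1,0,1)

counter=11 r=(10,8,8) succ=(2,1,1) retry=(1,0,1)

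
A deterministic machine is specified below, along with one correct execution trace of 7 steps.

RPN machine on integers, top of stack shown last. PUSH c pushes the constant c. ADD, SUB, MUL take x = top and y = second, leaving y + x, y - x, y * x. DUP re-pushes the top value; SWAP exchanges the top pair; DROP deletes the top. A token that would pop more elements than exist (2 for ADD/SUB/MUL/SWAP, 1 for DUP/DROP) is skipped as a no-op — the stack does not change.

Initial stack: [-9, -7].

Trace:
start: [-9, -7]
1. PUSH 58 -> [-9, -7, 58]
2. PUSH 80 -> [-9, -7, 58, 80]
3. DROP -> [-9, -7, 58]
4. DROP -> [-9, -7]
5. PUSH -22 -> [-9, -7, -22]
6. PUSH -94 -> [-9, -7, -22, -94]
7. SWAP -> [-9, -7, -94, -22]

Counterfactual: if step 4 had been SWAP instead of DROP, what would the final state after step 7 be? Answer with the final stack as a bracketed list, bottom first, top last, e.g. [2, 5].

[-9, 58, -7, -94, -22]

(re-executing from step 4 with the substitution; state before step 4: [-9, -7, 58])
4. SWAP -> [-9, 58, -7]
5. PUSH -22 -> [-9, 58, -7, -22]
6. PUSH -94 -> [-9, 58, -7, -22, -94]
7. SWAP -> [-9, 58, -7, -94, -22]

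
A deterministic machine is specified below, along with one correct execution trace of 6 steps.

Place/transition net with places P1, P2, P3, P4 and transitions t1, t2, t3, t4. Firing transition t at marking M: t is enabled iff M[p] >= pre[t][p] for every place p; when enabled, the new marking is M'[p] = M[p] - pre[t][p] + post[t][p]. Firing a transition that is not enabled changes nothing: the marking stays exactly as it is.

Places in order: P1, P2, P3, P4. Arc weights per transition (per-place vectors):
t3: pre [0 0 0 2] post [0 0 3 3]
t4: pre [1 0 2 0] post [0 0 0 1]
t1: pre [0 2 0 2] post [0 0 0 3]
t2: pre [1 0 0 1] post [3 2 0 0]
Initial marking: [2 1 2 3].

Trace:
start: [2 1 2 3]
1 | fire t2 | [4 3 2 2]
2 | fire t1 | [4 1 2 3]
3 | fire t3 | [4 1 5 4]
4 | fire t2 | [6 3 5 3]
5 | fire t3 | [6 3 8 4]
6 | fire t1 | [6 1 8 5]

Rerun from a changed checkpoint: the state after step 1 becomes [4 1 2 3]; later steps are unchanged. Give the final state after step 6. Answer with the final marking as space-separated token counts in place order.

state after step 1 := [4 1 2 3]
2 | fire t1 | [4 1 2 3]
3 | fire t3 | [4 1 5 4]
4 | fire t2 | [6 3 5 3]
5 | fire t3 | [6 3 8 4]
6 | fire t1 | [6 1 8 5]

6 1 8 5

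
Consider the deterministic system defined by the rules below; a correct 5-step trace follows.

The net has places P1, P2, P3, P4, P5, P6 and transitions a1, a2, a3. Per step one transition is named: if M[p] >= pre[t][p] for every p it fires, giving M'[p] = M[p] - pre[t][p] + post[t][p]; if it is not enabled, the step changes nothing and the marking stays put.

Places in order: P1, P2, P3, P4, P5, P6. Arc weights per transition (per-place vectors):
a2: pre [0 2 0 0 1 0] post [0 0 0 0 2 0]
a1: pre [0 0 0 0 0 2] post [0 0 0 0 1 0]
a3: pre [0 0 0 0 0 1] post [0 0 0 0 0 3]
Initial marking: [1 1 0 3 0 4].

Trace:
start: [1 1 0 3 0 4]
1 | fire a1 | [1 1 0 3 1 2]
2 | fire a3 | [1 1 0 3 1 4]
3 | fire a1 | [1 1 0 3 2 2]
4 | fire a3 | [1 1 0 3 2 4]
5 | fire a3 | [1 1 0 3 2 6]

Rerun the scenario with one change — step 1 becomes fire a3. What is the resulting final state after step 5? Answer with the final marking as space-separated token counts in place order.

1 1 0 3 1 10

(re-executing from step 1 with the substitution; state before step 1: [1 1 0 3 0 4])
1 | fire a3 | [1 1 0 3 0 6]
2 | fire a3 | [1 1 0 3 0 8]
3 | fire a1 | [1 1 0 3 1 6]
4 | fire a3 | [1 1 0 3 1 8]
5 | fire a3 | [1 1 0 3 1 10]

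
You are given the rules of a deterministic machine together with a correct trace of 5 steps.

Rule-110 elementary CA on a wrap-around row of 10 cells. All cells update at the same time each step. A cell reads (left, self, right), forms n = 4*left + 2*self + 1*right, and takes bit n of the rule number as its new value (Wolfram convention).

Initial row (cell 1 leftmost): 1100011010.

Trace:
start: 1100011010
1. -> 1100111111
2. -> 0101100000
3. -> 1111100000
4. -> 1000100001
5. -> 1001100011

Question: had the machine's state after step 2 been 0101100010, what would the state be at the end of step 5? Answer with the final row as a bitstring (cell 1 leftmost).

1001111000

state after step 2 := 0101100010
3. -> 1111100110
4. -> 1000101111
5. -> 1001111000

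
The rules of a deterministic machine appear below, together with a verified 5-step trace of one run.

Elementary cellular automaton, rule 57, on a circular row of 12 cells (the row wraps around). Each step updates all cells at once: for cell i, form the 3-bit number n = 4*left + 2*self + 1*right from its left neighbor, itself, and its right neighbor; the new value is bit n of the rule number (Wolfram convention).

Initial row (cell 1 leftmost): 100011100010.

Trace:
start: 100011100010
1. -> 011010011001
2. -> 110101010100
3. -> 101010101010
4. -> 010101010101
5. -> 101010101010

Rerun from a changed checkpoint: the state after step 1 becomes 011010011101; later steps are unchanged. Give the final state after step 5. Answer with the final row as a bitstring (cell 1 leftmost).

101010101010

state after step 1 := 011010011101
2. -> 110101010010
3. -> 101010101001
4. -> 010101010101
5. -> 101010101010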